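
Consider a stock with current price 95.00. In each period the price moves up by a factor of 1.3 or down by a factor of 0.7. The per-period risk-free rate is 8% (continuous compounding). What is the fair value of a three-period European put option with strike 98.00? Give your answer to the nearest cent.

Risk-neutral probability p = (e^0.08 − 0.7)/(1.3 − 0.7) = 0.3833/0.6000 = 0.6388
Terminal stock prices: S_uuu = 208.7, S_uud = 112.4, S_udd = 60.51, S_ddd = 32.58
Terminal payoffs (K − S): max(-110.7, 0) = 0, max(-14.39, 0) = 0, max(37.49, 0) = 37.49, max(65.42, 0) = 65.42
Node uu (S = 160.6): V_uu = e^(−0.08)·[0.6388·0.0000 + 0.3612·0.0000] = 0.0000
Node ud (S = 86.45): V_ud = e^(−0.08)·[0.6388·0.0000 + 0.3612·37.4850] = 12.4982
Node dd (S = 46.55): V_dd = e^(−0.08)·[0.6388·37.4850 + 0.3612·65.4150] = 43.9154
Node u (S = 123.5): V_u = e^(−0.08)·[0.6388·0.0000 + 0.3612·12.4982] = 4.1671
Node d (S = 66.5): V_d = e^(−0.08)·[0.6388·12.4982 + 0.3612·43.9154] = 22.0124
Node 0 (S = 95): V_0 = e^(−0.08)·[0.6388·4.1671 + 0.3612·22.0124] = 9.7967

9.80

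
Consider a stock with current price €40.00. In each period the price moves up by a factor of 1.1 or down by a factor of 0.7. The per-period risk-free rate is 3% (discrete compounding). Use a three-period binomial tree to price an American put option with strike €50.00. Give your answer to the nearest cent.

Risk-neutral probability p = (1 + 0.03 − 0.7)/(1.1 − 0.7) = 0.3300/0.4000 = 0.8250
Terminal stock prices: S_uuu = 53.24, S_uud = 33.88, S_udd = 21.56, S_ddd = 13.72
Terminal payoffs (K − S): max(-3.24, 0) = 0, max(16.12, 0) = 16.12, max(28.44, 0) = 28.44, max(36.28, 0) = 36.28
Node uu (S = 48.4): continuation = 1/1.03·[0.8250·0.0000 + 0.1750·16.1200] = 2.7388; exercise value = 1.6000 ≤ continuation, so V_uu = 2.7388
Node ud (S = 30.8): continuation = 1/1.03·[0.8250·16.1200 + 0.1750·28.4400] = 17.7437; exercise value = 19.2000 > continuation, so V_ud = 19.2000 (exercise)
Node dd (S = 19.6): continuation = 1/1.03·[0.8250·28.4400 + 0.1750·36.2800] = 28.9437; exercise value = 30.4000 > continuation, so V_dd = 30.4000 (exercise)
Node u (S = 44): continuation = 1/1.03·[0.8250·2.7388 + 0.1750·19.2000] = 5.4559; exercise value = 6.0000 > continuation, so V_u = 6.0000 (exercise)
Node d (S = 28): continuation = 1/1.03·[0.8250·19.2000 + 0.1750·30.4000] = 20.5437; exercise value = 22.0000 > continuation, so V_d = 22.0000 (exercise)
Node 0 (S = 40): continuation = 1/1.03·[0.8250·6.0000 + 0.1750·22.0000] = 8.5437; exercise value = 10.0000 > continuation, so V_0 = 10.0000 (exercise)

€10.00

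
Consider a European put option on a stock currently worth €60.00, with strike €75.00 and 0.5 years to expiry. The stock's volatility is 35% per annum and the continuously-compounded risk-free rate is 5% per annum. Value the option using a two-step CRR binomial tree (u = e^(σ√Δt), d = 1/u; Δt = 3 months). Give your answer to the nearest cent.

€15.54

CRR parameters: u = e^(σ√Δt) = e^(0.35·√0.25) = 1.1912, d = 1/u = 0.8395
Per-period rate: rΔt = 0.05·0.25 = 0.0125, so R = e^0.0125 = 1.0126
Risk-neutral probability p = (e^0.0125 − 0.8395)/(1.1912 − 0.8395) = 0.1731/0.3518 = 0.4921
Terminal stock prices: S_uu = 85.14, S_ud = 60, S_dd = 42.28
Terminal payoffs (K − S): max(-10.14, 0) = 0, max(15, 0) = 15, max(32.72, 0) = 32.72
Node u (S = 71.47): V_u = e^(−0.0125)·[0.4921·0.0000 + 0.5079·15.0000] = 7.5236
Node d (S = 50.37): V_d = e^(−0.0125)·[0.4921·15.0000 + 0.5079·32.7187] = 23.7009
Node 0 (S = 60): V_0 = e^(−0.0125)·[0.4921·7.5236 + 0.5079·23.7009] = 15.5443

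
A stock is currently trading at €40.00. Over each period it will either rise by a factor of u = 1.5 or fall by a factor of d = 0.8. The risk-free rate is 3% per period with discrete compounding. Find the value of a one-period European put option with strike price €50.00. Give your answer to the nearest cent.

€11.73

Risk-neutral probability p = (1 + 0.03 − 0.8)/(1.5 − 0.8) = 0.2300/0.7000 = 0.3286
Terminal stock prices: S_u = 60, S_d = 32
Terminal payoffs (K − S): max(-10, 0) = 0, max(18, 0) = 18
Node 0 (S = 40): V_0 = 1/1.03·[0.3286·0.0000 + 0.6714·18.0000] = 11.7337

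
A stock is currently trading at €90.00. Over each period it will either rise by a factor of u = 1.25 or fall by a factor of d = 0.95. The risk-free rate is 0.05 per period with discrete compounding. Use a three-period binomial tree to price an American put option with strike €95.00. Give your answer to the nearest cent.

€6.03

Risk-neutral probability p = (1 + 0.05 − 0.95)/(1.25 − 0.95) = 0.1000/0.3000 = 0.3333
Terminal stock prices: S_uuu = 175.8, S_uud = 133.6, S_udd = 101.5, S_ddd = 77.16
Terminal payoffs (K − S): max(-80.78, 0) = 0, max(-38.59, 0) = 0, max(-6.531, 0) = 0, max(17.84, 0) = 17.84
Node uu (S = 140.6): continuation = 1/1.05·[0.3333·0.0000 + 0.6667·0.0000] = 0.0000; exercise value = 0.0000 ≤ continuation, so V_uu = 0.0000
Node ud (S = 106.9): continuation = 1/1.05·[0.3333·0.0000 + 0.6667·0.0000] = 0.0000; exercise value = 0.0000 ≤ continuation, so V_ud = 0.0000
Node dd (S = 81.22): continuation = 1/1.05·[0.3333·0.0000 + 0.6667·17.8363] = 11.3246; exercise value = 13.7750 > continuation, so V_dd = 13.7750 (exercise)
Node u (S = 112.5): continuation = 1/1.05·[0.3333·0.0000 + 0.6667·0.0000] = 0.0000; exercise value = 0.0000 ≤ continuation, so V_u = 0.0000
Node d (S = 85.5): continuation = 1/1.05·[0.3333·0.0000 + 0.6667·13.7750] = 8.7460; exercise value = 9.5000 > continuation, so V_d = 9.5000 (exercise)
Node 0 (S = 90): continuation = 1/1.05·[0.3333·0.0000 + 0.6667·9.5000] = 6.0317; exercise value = 5.0000 ≤ continuation, so V_0 = 6.0317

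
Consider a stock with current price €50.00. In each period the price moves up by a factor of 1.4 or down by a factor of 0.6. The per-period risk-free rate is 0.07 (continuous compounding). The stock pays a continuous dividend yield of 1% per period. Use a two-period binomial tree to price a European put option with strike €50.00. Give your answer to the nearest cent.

Per-period risk-free factor R = e^0.07 = 1.0725; dividend-adjusted growth = e^(0.07−0.01) = 1.0618.
Risk-neutral probability p = (1.0618 − 0.6)/(1.4 − 0.6) = 0.4618/0.8000 = 0.5773
Terminal stock prices: S_uu = 98, S_ud = 42, S_dd = 18
Terminal payoffs (K − S): max(-48, 0) = 0, max(8, 0) = 8, max(32, 0) = 32
Node u (S = 70): V_u = e^(−0.07)·[0.5773·0.0000 + 0.4227·8.0000] = 3.1530
Node d (S = 30): V_d = e^(−0.07)·[0.5773·8.0000 + 0.4227·32.0000] = 16.9182
Node 0 (S = 50): V_0 = e^(−0.07)·[0.5773·3.1530 + 0.4227·16.9182] = 8.3651

€8.37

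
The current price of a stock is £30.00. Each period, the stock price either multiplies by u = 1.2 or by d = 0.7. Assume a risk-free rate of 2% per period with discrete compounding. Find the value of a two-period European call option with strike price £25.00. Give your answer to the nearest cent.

£7.25

Risk-neutral probability p = (1 + 0.02 − 0.7)/(1.2 − 0.7) = 0.3200/0.5000 = 0.6400
Terminal stock prices: S_uu = 43.2, S_ud = 25.2, S_dd = 14.7
Terminal payoffs (S − K): max(18.2, 0) = 18.2, max(0.2, 0) = 0.2, max(-10.3, 0) = 0
Node u (S = 36): V_u = 1/1.02·[0.6400·18.2000 + 0.3600·0.2000] = 11.4902
Node d (S = 21): V_d = 1/1.02·[0.6400·0.2000 + 0.3600·0.0000] = 0.1255
Node 0 (S = 30): V_0 = 1/1.02·[0.6400·11.4902 + 0.3600·0.1255] = 7.2538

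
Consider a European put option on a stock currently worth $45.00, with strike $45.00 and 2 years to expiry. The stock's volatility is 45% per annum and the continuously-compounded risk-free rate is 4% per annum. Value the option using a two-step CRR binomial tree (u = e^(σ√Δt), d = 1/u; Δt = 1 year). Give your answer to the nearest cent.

$7.92

CRR parameters: u = e^(σ√Δt) = e^(0.45·√1) = 1.5683, d = 1/u = 0.6376
Per-period rate: rΔt = 0.04·1 = 0.04, so R = e^0.04 = 1.0408
Risk-neutral probability p = (e^0.04 − 0.6376)/(1.5683 − 0.6376) = 0.4032/0.9307 = 0.4332
Terminal stock prices: S_uu = 110.7, S_ud = 45, S_dd = 18.3
Terminal payoffs (K − S): max(-65.68, 0) = 0, max(0, 0) = 0, max(26.7, 0) = 26.7
Node u (S = 70.57): V_u = e^(−0.04)·[0.4332·0.0000 + 0.5668·0.0000] = 0.0000
Node d (S = 28.69): V_d = e^(−0.04)·[0.4332·0.0000 + 0.5668·26.7044] = 14.5423
Node 0 (S = 45): V_0 = e^(−0.04)·[0.4332·0.0000 + 0.5668·14.5423] = 7.9192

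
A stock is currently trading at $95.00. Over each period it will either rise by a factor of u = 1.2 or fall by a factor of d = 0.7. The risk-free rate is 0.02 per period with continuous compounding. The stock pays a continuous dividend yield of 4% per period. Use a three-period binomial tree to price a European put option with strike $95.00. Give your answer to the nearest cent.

Per-period risk-free factor R = e^0.02 = 1.0202; dividend-adjusted growth = e^(0.02−0.04) = 0.9802.
Risk-neutral probability p = (0.9802 − 0.7)/(1.2 − 0.7) = 0.2802/0.5000 = 0.5604
Terminal stock prices: S_uuu = 164.2, S_uud = 95.76, S_udd = 55.86, S_ddd = 32.58
Terminal payoffs (K − S): max(-69.16, 0) = 0, max(-0.76, 0) = 0, max(39.14, 0) = 39.14, max(62.42, 0) = 62.42
Node uu (S = 136.8): V_uu = e^(−0.02)·[0.5604·0.0000 + 0.4396·0.0000] = 0.0000
Node ud (S = 79.8): V_ud = e^(−0.02)·[0.5604·0.0000 + 0.4396·39.1400] = 16.8653
Node dd (S = 46.55): V_dd = e^(−0.02)·[0.5604·39.1400 + 0.4396·62.4150] = 48.3941
Node u (S = 114): V_u = e^(−0.02)·[0.5604·0.0000 + 0.4396·16.8653] = 7.2672
Node d (S = 66.5): V_d = e^(−0.02)·[0.5604·16.8653 + 0.4396·48.3941] = 30.1171
Node 0 (S = 95): V_0 = e^(−0.02)·[0.5604·7.2672 + 0.4396·30.1171] = 16.9693

$16.97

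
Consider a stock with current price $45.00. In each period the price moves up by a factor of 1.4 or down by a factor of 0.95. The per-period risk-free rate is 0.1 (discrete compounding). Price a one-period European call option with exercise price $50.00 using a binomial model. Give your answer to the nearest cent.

Risk-neutral probability p = (1 + 0.1 − 0.95)/(1.4 − 0.95) = 0.1500/0.4500 = 0.3333
Terminal stock prices: S_u = 63, S_d = 42.75
Terminal payoffs (S − K): max(13, 0) = 13, max(-7.25, 0) = 0
Node 0 (S = 45): V_0 = 1/1.1·[0.3333·13.0000 + 0.6667·0.0000] = 3.9394

$3.94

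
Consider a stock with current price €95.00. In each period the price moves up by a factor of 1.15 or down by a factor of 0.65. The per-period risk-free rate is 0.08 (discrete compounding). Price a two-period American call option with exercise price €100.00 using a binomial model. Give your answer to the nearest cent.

€16.26

Risk-neutral probability p = (1 + 0.08 − 0.65)/(1.15 − 0.65) = 0.4300/0.5000 = 0.8600
Terminal stock prices: S_uu = 125.6, S_ud = 71.01, S_dd = 40.14
Terminal payoffs (S − K): max(25.64, 0) = 25.64, max(-28.99, 0) = 0, max(-59.86, 0) = 0
Node u (S = 109.2): continuation = 1/1.08·[0.8600·25.6375 + 0.1400·0.0000] = 20.4150; exercise value = 9.2500 ≤ continuation, so V_u = 20.4150
Node d (S = 61.75): continuation = 1/1.08·[0.8600·0.0000 + 0.1400·0.0000] = 0.0000; exercise value = 0.0000 ≤ continuation, so V_d = 0.0000
Node 0 (S = 95): continuation = 1/1.08·[0.8600·20.4150 + 0.1400·0.0000] = 16.2564; exercise value = 0.0000 ≤ continuation, so V_0 = 16.2564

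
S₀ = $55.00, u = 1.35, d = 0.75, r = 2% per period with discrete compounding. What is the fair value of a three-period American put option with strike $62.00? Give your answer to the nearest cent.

$14.22

Risk-neutral probability p = (1 + 0.02 − 0.75)/(1.35 − 0.75) = 0.2700/0.6000 = 0.4500
Terminal stock prices: S_uuu = 135.3, S_uud = 75.18, S_udd = 41.77, S_ddd = 23.2
Terminal payoffs (K − S): max(-73.32, 0) = 0, max(-13.18, 0) = 0, max(20.23, 0) = 20.23, max(38.8, 0) = 38.8
Node uu (S = 100.2): continuation = 1/1.02·[0.4500·0.0000 + 0.5500·0.0000] = 0.0000; exercise value = 0.0000 ≤ continuation, so V_uu = 0.0000
Node ud (S = 55.69): continuation = 1/1.02·[0.4500·0.0000 + 0.5500·20.2344] = 10.9107; exercise value = 6.3125 ≤ continuation, so V_ud = 10.9107
Node dd (S = 30.94): continuation = 1/1.02·[0.4500·20.2344 + 0.5500·38.7969] = 29.8468; exercise value = 31.0625 > continuation, so V_dd = 31.0625 (exercise)
Node u (S = 74.25): continuation = 1/1.02·[0.4500·0.0000 + 0.5500·10.9107] = 5.8832; exercise value = 0.0000 ≤ continuation, so V_u = 5.8832
Node d (S = 41.25): continuation = 1/1.02·[0.4500·10.9107 + 0.5500·31.0625] = 21.5629; exercise value = 20.7500 ≤ continuation, so V_d = 21.5629
Node 0 (S = 55): continuation = 1/1.02·[0.4500·5.8832 + 0.5500·21.5629] = 14.2226; exercise value = 7.0000 ≤ continuation, so V_0 = 14.2226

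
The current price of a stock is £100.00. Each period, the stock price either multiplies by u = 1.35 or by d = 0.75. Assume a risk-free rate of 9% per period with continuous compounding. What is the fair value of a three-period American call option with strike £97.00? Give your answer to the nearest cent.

£34.23

Risk-neutral probability p = (e^0.09 − 0.75)/(1.35 − 0.75) = 0.3442/0.6000 = 0.5736
Terminal stock prices: S_uuu = 246, S_uud = 136.7, S_udd = 75.94, S_ddd = 42.19
Terminal payoffs (S − K): max(149, 0) = 149, max(39.69, 0) = 39.69, max(-21.06, 0) = 0, max(-54.81, 0) = 0
Node uu (S = 182.3): continuation = e^(−0.09)·[0.5736·149.0375 + 0.4264·39.6875] = 93.5987; exercise value = 85.2500 ≤ continuation, so V_uu = 93.5987
Node ud (S = 101.2): continuation = e^(−0.09)·[0.5736·39.6875 + 0.4264·0.0000] = 20.8063; exercise value = 4.2500 ≤ continuation, so V_ud = 20.8063
Node dd (S = 56.25): continuation = e^(−0.09)·[0.5736·0.0000 + 0.4264·0.0000] = 0.0000; exercise value = 0.0000 ≤ continuation, so V_dd = 0.0000
Node u (S = 135): continuation = e^(−0.09)·[0.5736·93.5987 + 0.4264·20.8063] = 57.1771; exercise value = 38.0000 ≤ continuation, so V_u = 57.1771
Node d (S = 75): continuation = e^(−0.09)·[0.5736·20.8063 + 0.4264·0.0000] = 10.9077; exercise value = 0.0000 ≤ continuation, so V_d = 10.9077
Node 0 (S = 100): continuation = e^(−0.09)·[0.5736·57.1771 + 0.4264·10.9077] = 34.2258; exercise value = 3.0000 ≤ continuation, so V_0 = 34.2258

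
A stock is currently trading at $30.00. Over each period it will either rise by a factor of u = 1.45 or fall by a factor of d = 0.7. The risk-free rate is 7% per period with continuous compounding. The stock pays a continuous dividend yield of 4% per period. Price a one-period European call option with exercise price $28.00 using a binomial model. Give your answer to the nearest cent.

Per-period risk-free factor R = e^0.07 = 1.0725; dividend-adjusted growth = e^(0.07−0.04) = 1.0305.
Risk-neutral probability p = (1.0305 − 0.7)/(1.45 − 0.7) = 0.3305/0.7500 = 0.4406
Terminal stock prices: S_u = 43.5, S_d = 21
Terminal payoffs (S − K): max(15.5, 0) = 15.5, max(-7, 0) = 0
Node 0 (S = 30): V_0 = e^(−0.07)·[0.4406·15.5000 + 0.5594·0.0000] = 6.3677

$6.37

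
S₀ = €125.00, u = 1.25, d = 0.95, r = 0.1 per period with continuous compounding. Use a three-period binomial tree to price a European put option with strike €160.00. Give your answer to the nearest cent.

Risk-neutral probability p = (e^0.1 − 0.95)/(1.25 − 0.95) = 0.1552/0.3000 = 0.5172
Terminal stock prices: S_uuu = 244.1, S_uud = 185.5, S_udd = 141, S_ddd = 107.2
Terminal payoffs (K − S): max(-84.14, 0) = 0, max(-25.55, 0) = 0, max(18.98, 0) = 18.98, max(52.83, 0) = 52.83
Node uu (S = 195.3): V_uu = e^(−0.1)·[0.5172·0.0000 + 0.4828·0.0000] = 0.0000
Node ud (S = 148.4): V_ud = e^(−0.1)·[0.5172·0.0000 + 0.4828·18.9844] = 8.2928
Node dd (S = 112.8): V_dd = e^(−0.1)·[0.5172·18.9844 + 0.4828·52.8281] = 31.9615
Node u (S = 156.2): V_u = e^(−0.1)·[0.5172·0.0000 + 0.4828·8.2928] = 3.6225
Node d (S = 118.8): V_d = e^(−0.1)·[0.5172·8.2928 + 0.4828·31.9615] = 17.8427
Node 0 (S = 125): V_0 = e^(−0.1)·[0.5172·3.6225 + 0.4828·17.8427] = 9.4895

€9.49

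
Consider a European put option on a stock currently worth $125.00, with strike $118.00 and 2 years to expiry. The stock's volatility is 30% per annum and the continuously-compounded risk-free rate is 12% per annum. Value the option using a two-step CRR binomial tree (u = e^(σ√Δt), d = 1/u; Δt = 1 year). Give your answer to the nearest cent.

CRR parameters: u = e^(σ√Δt) = e^(0.3·√1) = 1.3499, d = 1/u = 0.7408
Per-period rate: rΔt = 0.12·1 = 0.12, so R = e^0.12 = 1.1275
Risk-neutral probability p = (e^0.12 − 0.7408)/(1.3499 − 0.7408) = 0.3867/0.6090 = 0.6349
Terminal stock prices: S_uu = 227.8, S_ud = 125, S_dd = 68.6
Terminal payoffs (K − S): max(-109.8, 0) = 0, max(-7, 0) = 0, max(49.4, 0) = 49.4
Node u (S = 168.7): V_u = e^(−0.12)·[0.6349·0.0000 + 0.3651·0.0000] = 0.0000
Node d (S = 92.6): V_d = e^(−0.12)·[0.6349·0.0000 + 0.3651·49.3985] = 15.9961
Node 0 (S = 125): V_0 = e^(−0.12)·[0.6349·0.0000 + 0.3651·15.9961] = 5.1798

$5.18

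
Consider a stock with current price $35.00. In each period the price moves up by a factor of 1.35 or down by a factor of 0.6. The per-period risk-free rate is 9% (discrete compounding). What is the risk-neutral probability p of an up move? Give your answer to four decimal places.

p = 0.6533

Risk-neutral probability p = (1 + 0.09 − 0.6)/(1.35 − 0.6) = 0.4900/0.7500 = 0.6533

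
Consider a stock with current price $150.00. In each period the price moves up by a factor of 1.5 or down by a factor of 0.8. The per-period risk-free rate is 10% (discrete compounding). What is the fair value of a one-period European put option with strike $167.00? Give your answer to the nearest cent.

Risk-neutral probability p = (1 + 0.1 − 0.8)/(1.5 − 0.8) = 0.3000/0.7000 = 0.4286
Terminal stock prices: S_u = 225, S_d = 120
Terminal payoffs (K − S): max(-58, 0) = 0, max(47, 0) = 47
Node 0 (S = 150): V_0 = 1/1.1·[0.4286·0.0000 + 0.5714·47.0000] = 24.4156

$24.42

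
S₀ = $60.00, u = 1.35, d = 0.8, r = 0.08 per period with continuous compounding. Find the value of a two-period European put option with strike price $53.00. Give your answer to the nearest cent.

$2.93

Risk-neutral probability p = (e^0.08 − 0.8)/(1.35 − 0.8) = 0.2833/0.5500 = 0.5151
Terminal stock prices: S_uu = 109.4, S_ud = 64.8, S_dd = 38.4
Terminal payoffs (K − S): max(-56.35, 0) = 0, max(-11.8, 0) = 0, max(14.6, 0) = 14.6
Node u (S = 81): V_u = e^(−0.08)·[0.5151·0.0000 + 0.4849·0.0000] = 0.0000
Node d (S = 48): V_d = e^(−0.08)·[0.5151·0.0000 + 0.4849·14.6000] = 6.5357
Node 0 (S = 60): V_0 = e^(−0.08)·[0.5151·0.0000 + 0.4849·6.5357] = 2.9257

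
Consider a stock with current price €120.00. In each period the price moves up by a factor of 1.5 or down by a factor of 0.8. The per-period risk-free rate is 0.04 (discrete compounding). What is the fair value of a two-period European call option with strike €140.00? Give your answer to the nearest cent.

Risk-neutral probability p = (1 + 0.04 − 0.8)/(1.5 − 0.8) = 0.2400/0.7000 = 0.3429
Terminal stock prices: S_uu = 270, S_ud = 144, S_dd = 76.8
Terminal payoffs (S − K): max(130, 0) = 130, max(4, 0) = 4, max(-63.2, 0) = 0
Node u (S = 180): V_u = 1/1.04·[0.3429·130.0000 + 0.6571·4.0000] = 45.3846
Node d (S = 96): V_d = 1/1.04·[0.3429·4.0000 + 0.6571·0.0000] = 1.3187
Node 0 (S = 120): V_0 = 1/1.04·[0.3429·45.3846 + 0.6571·1.3187] = 15.7952

€15.80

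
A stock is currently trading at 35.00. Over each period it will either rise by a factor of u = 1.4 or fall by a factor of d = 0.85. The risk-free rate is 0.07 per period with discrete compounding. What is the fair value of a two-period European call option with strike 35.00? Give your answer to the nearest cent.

Risk-neutral probability p = (1 + 0.07 − 0.85)/(1.4 − 0.85) = 0.2200/0.5500 = 0.4000
Terminal stock prices: S_uu = 68.6, S_ud = 41.65, S_dd = 25.29
Terminal payoffs (S − K): max(33.6, 0) = 33.6, max(6.65, 0) = 6.65, max(-9.713, 0) = 0
Node u (S = 49): V_u = 1/1.07·[0.4000·33.6000 + 0.6000·6.6500] = 16.2897
Node d (S = 29.75): V_d = 1/1.07·[0.4000·6.6500 + 0.6000·0.0000] = 2.4860
Node 0 (S = 35): V_0 = 1/1.07·[0.4000·16.2897 + 0.6000·2.4860] = 7.4836

7.48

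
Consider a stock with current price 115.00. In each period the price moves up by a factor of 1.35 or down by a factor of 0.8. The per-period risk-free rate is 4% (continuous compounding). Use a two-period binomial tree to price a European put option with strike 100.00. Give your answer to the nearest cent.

7.70

Risk-neutral probability p = (e^0.04 − 0.8)/(1.35 − 0.8) = 0.2408/0.5500 = 0.4378
Terminal stock prices: S_uu = 209.6, S_ud = 124.2, S_dd = 73.6
Terminal payoffs (K − S): max(-109.6, 0) = 0, max(-24.2, 0) = 0, max(26.4, 0) = 26.4
Node u (S = 155.2): V_u = e^(−0.04)·[0.4378·0.0000 + 0.5622·0.0000] = 0.0000
Node d (S = 92): V_d = e^(−0.04)·[0.4378·0.0000 + 0.5622·26.4000] = 14.2592
Node 0 (S = 115): V_0 = e^(−0.04)·[0.4378·0.0000 + 0.5622·14.2592] = 7.7016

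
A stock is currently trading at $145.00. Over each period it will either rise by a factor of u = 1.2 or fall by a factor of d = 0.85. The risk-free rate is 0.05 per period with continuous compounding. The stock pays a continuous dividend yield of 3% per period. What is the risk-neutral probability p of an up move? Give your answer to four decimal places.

p = 0.4863

Per-period risk-free factor R = e^0.05 = 1.0513; dividend-adjusted growth = e^(0.05−0.03) = 1.0202.
Risk-neutral probability p = (1.0202 − 0.85)/(1.2 − 0.85) = 0.1702/0.3500 = 0.4863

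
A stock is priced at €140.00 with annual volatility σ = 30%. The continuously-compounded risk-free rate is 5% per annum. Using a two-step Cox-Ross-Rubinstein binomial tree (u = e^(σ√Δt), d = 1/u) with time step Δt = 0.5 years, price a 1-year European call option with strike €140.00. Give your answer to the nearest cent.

€18.05

CRR parameters: u = e^(σ√Δt) = e^(0.3·√0.5) = 1.2363, d = 1/u = 0.8089
Per-period rate: rΔt = 0.05·0.5 = 0.025, so R = e^0.025 = 1.0253
Risk-neutral probability p = (e^0.025 − 0.8089)/(1.2363 − 0.8089) = 0.2165/0.4275 = 0.5064
Terminal stock prices: S_uu = 214, S_ud = 140, S_dd = 91.6
Terminal payoffs (S − K): max(73.99, 0) = 73.99, max(0, 0) = 0, max(-48.4, 0) = 0
Node u (S = 173.1): V_u = e^(−0.025)·[0.5064·73.9851 + 0.4936·0.0000] = 36.5402
Node d (S = 113.2): V_d = e^(−0.025)·[0.5064·0.0000 + 0.4936·0.0000] = 0.0000
Node 0 (S = 140): V_0 = e^(−0.025)·[0.5064·36.5402 + 0.4936·0.0000] = 18.0467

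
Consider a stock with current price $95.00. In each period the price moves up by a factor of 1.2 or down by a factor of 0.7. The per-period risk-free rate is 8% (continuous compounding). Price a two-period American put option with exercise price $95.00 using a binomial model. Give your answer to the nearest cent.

Risk-neutral probability p = (e^0.08 − 0.7)/(1.2 − 0.7) = 0.3833/0.5000 = 0.7666
Terminal stock prices: S_uu = 136.8, S_ud = 79.8, S_dd = 46.55
Terminal payoffs (K − S): max(-41.8, 0) = 0, max(15.2, 0) = 15.2, max(48.45, 0) = 48.45
Node u (S = 114): continuation = e^(−0.08)·[0.7666·0.0000 + 0.2334·15.2000] = 3.2753; exercise value = 0.0000 ≤ continuation, so V_u = 3.2753
Node d (S = 66.5): continuation = e^(−0.08)·[0.7666·15.2000 + 0.2334·48.4500] = 21.1961; exercise value = 28.5000 > continuation, so V_d = 28.5000 (exercise)
Node 0 (S = 95): continuation = e^(−0.08)·[0.7666·3.2753 + 0.2334·28.5000] = 8.4589; exercise value = 0.0000 ≤ continuation, so V_0 = 8.4589

$8.46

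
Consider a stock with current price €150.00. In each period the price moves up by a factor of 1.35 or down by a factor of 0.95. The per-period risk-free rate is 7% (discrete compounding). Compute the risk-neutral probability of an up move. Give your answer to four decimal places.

Risk-neutral probability p = (1 + 0.07 − 0.95)/(1.35 − 0.95) = 0.1200/0.4000 = 0.3000

p = 0.3000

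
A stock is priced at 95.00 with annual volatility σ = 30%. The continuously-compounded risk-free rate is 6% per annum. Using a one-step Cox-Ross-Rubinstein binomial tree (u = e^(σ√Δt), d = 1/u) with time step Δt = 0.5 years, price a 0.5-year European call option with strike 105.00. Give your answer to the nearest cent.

6.26

CRR parameters: u = e^(σ√Δt) = e^(0.3·√0.5) = 1.2363, d = 1/u = 0.8089
Per-period rate: rΔt = 0.06·0.5 = 0.03, so R = e^0.03 = 1.0305
Risk-neutral probability p = (e^0.03 − 0.8089)/(1.2363 − 0.8089) = 0.2216/0.4275 = 0.5184
Terminal stock prices: S_u = 117.4, S_d = 76.84
Terminal payoffs (S − K): max(12.45, 0) = 12.45, max(-28.16, 0) = 0
Node 0 (S = 95): V_0 = e^(−0.03)·[0.5184·12.4496 + 0.4816·0.0000] = 6.2632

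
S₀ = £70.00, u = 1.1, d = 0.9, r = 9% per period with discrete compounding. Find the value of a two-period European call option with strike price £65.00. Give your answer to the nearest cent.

Risk-neutral probability p = (1 + 0.09 − 0.9)/(1.1 − 0.9) = 0.1900/0.2000 = 0.9500
Terminal stock prices: S_uu = 84.7, S_ud = 69.3, S_dd = 56.7
Terminal payoffs (S − K): max(19.7, 0) = 19.7, max(4.3, 0) = 4.3, max(-8.3, 0) = 0
Node u (S = 77): V_u = 1/1.09·[0.9500·19.7000 + 0.0500·4.3000] = 17.3670
Node d (S = 63): V_d = 1/1.09·[0.9500·4.3000 + 0.0500·0.0000] = 3.7477
Node 0 (S = 70): V_0 = 1/1.09·[0.9500·17.3670 + 0.0500·3.7477] = 15.3083

£15.31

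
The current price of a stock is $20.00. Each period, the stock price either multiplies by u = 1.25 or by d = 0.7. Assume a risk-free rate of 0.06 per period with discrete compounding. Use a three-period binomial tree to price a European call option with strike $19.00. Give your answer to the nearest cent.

$5.80

Risk-neutral probability p = (1 + 0.06 − 0.7)/(1.25 − 0.7) = 0.3600/0.5500 = 0.6545
Terminal stock prices: S_uuu = 39.06, S_uud = 21.88, S_udd = 12.25, S_ddd = 6.86
Terminal payoffs (S − K): max(20.06, 0) = 20.06, max(2.875, 0) = 2.875, max(-6.75, 0) = 0, max(-12.14, 0) = 0
Node uu (S = 31.25): V_uu = 1/1.06·[0.6545·20.0625 + 0.3455·2.8750] = 13.3255
Node ud (S = 17.5): V_ud = 1/1.06·[0.6545·2.8750 + 0.3455·0.0000] = 1.7753
Node dd (S = 9.8): V_dd = 1/1.06·[0.6545·0.0000 + 0.3455·0.0000] = 0.0000
Node u (S = 25): V_u = 1/1.06·[0.6545·13.3255 + 0.3455·1.7753] = 8.8070
Node d (S = 14): V_d = 1/1.06·[0.6545·1.7753 + 0.3455·0.0000] = 1.0962
Node 0 (S = 20): V_0 = 1/1.06·[0.6545·8.8070 + 0.3455·1.0962] = 5.7955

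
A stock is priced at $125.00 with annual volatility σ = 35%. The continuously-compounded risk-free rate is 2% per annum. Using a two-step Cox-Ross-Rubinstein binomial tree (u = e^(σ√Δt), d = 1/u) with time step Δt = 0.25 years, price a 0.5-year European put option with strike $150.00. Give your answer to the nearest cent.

$29.51

CRR parameters: u = e^(σ√Δt) = e^(0.35·√0.25) = 1.1912, d = 1/u = 0.8395
Per-period rate: rΔt = 0.02·0.25 = 0.005, so R = e^0.005 = 1.0050
Risk-neutral probability p = (e^0.005 − 0.8395)/(1.1912 − 0.8395) = 0.1656/0.3518 = 0.4706
Terminal stock prices: S_uu = 177.4, S_ud = 125, S_dd = 88.09
Terminal payoffs (K − S): max(-27.38, 0) = 0, max(25, 0) = 25, max(61.91, 0) = 61.91
Node u (S = 148.9): V_u = e^(−0.005)·[0.4706·0.0000 + 0.5294·25.0000] = 13.1687
Node d (S = 104.9): V_d = e^(−0.005)·[0.4706·25.0000 + 0.5294·61.9140] = 44.3197
Node 0 (S = 125): V_0 = e^(−0.005)·[0.4706·13.1687 + 0.5294·44.3197] = 29.5118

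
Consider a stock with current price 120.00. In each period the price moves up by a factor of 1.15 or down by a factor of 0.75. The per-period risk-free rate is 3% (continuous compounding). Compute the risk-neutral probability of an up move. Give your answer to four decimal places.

Risk-neutral probability p = (e^0.03 − 0.75)/(1.15 − 0.75) = 0.2805/0.4000 = 0.7011

p = 0.7011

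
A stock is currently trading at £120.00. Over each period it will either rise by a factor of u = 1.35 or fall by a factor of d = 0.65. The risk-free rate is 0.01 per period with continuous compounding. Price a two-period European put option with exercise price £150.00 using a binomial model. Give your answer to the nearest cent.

£44.85

Risk-neutral probability p = (e^0.01 − 0.65)/(1.35 − 0.65) = 0.3601/0.7000 = 0.5144
Terminal stock prices: S_uu = 218.7, S_ud = 105.3, S_dd = 50.7
Terminal payoffs (K − S): max(-68.7, 0) = 0, max(44.7, 0) = 44.7, max(99.3, 0) = 99.3
Node u (S = 162): V_u = e^(−0.01)·[0.5144·0.0000 + 0.4856·44.7000] = 21.4922
Node d (S = 78): V_d = e^(−0.01)·[0.5144·44.7000 + 0.4856·99.3000] = 70.5075
Node 0 (S = 120): V_0 = e^(−0.01)·[0.5144·21.4922 + 0.4856·70.5075] = 44.8454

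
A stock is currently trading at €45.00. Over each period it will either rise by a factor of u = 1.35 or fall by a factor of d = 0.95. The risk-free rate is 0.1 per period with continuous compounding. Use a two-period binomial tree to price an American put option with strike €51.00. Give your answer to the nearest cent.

Risk-neutral probability p = (e^0.1 − 0.95)/(1.35 − 0.95) = 0.1552/0.4000 = 0.3879
Terminal stock prices: S_uu = 82.01, S_ud = 57.71, S_dd = 40.61
Terminal payoffs (K − S): max(-31.01, 0) = 0, max(-6.713, 0) = 0, max(10.39, 0) = 10.39
Node u (S = 60.75): continuation = e^(−0.1)·[0.3879·0.0000 + 0.6121·0.0000] = 0.0000; exercise value = 0.0000 ≤ continuation, so V_u = 0.0000
Node d (S = 42.75): continuation = e^(−0.1)·[0.3879·0.0000 + 0.6121·10.3875] = 5.7529; exercise value = 8.2500 > continuation, so V_d = 8.2500 (exercise)
Node 0 (S = 45): continuation = e^(−0.1)·[0.3879·0.0000 + 0.6121·8.2500] = 4.5691; exercise value = 6.0000 > continuation, so V_0 = 6.0000 (exercise)

€6.00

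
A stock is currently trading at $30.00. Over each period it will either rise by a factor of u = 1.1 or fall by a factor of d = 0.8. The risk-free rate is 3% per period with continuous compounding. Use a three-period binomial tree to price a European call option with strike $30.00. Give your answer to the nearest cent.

$4.11

Risk-neutral probability p = (e^0.03 − 0.8)/(1.1 − 0.8) = 0.2305/0.3000 = 0.7682
Terminal stock prices: S_uuu = 39.93, S_uud = 29.04, S_udd = 21.12, S_ddd = 15.36
Terminal payoffs (S − K): max(9.93, 0) = 9.93, max(-0.96, 0) = 0, max(-8.88, 0) = 0, max(-14.64, 0) = 0
Node uu (S = 36.3): V_uu = e^(−0.03)·[0.7682·9.9300 + 0.2318·0.0000] = 7.4026
Node ud (S = 26.4): V_ud = e^(−0.03)·[0.7682·0.0000 + 0.2318·0.0000] = 0.0000
Node dd (S = 19.2): V_dd = e^(−0.03)·[0.7682·0.0000 + 0.2318·0.0000] = 0.0000
Node u (S = 33): V_u = e^(−0.03)·[0.7682·7.4026 + 0.2318·0.0000] = 5.5185
Node d (S = 24): V_d = e^(−0.03)·[0.7682·0.0000 + 0.2318·0.0000] = 0.0000
Node 0 (S = 30): V_0 = e^(−0.03)·[0.7682·5.5185 + 0.2318·0.0000] = 4.1139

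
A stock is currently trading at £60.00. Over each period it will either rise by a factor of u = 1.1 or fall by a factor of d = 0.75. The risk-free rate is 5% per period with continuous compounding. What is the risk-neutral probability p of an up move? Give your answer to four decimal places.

p = 0.8608

Risk-neutral probability p = (e^0.05 − 0.75)/(1.1 − 0.75) = 0.3013/0.3500 = 0.8608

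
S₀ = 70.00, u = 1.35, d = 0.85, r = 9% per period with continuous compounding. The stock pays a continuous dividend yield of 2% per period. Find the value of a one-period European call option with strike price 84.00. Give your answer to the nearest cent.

4.27

Per-period risk-free factor R = e^0.09 = 1.0942; dividend-adjusted growth = e^(0.09−0.02) = 1.0725.
Risk-neutral probability p = (1.0725 − 0.85)/(1.35 − 0.85) = 0.2225/0.5000 = 0.4450
Terminal stock prices: S_u = 94.5, S_d = 59.5
Terminal payoffs (S − K): max(10.5, 0) = 10.5, max(-24.5, 0) = 0
Node 0 (S = 70): V_0 = e^(−0.09)·[0.4450·10.5000 + 0.5550·0.0000] = 4.2705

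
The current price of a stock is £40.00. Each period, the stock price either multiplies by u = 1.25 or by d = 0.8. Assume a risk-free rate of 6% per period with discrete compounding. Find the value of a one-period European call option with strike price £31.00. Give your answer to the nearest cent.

Risk-neutral probability p = (1 + 0.06 − 0.8)/(1.25 − 0.8) = 0.2600/0.4500 = 0.5778
Terminal stock prices: S_u = 50, S_d = 32
Terminal payoffs (S − K): max(19, 0) = 19, max(1, 0) = 1
Node 0 (S = 40): V_0 = 1/1.06·[0.5778·19.0000 + 0.4222·1.0000] = 10.7547

£10.75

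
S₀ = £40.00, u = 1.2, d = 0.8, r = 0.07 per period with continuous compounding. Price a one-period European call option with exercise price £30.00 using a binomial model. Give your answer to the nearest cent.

Risk-neutral probability p = (e^0.07 − 0.8)/(1.2 − 0.8) = 0.2725/0.4000 = 0.6813
Terminal stock prices: S_u = 48, S_d = 32
Terminal payoffs (S − K): max(18, 0) = 18, max(2, 0) = 2
Node 0 (S = 40): V_0 = e^(−0.07)·[0.6813·18.0000 + 0.3187·2.0000] = 12.0282

£12.03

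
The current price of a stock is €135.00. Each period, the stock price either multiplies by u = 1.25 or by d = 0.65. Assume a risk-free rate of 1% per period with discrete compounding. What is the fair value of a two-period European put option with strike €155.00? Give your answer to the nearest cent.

Risk-neutral probability p = (1 + 0.01 − 0.65)/(1.25 − 0.65) = 0.3600/0.6000 = 0.6000
Terminal stock prices: S_uu = 210.9, S_ud = 109.7, S_dd = 57.04
Terminal payoffs (K − S): max(-55.94, 0) = 0, max(45.31, 0) = 45.31, max(97.96, 0) = 97.96
Node u (S = 168.8): V_u = 1/1.01·[0.6000·0.0000 + 0.4000·45.3125] = 17.9455
Node d (S = 87.75): V_d = 1/1.01·[0.6000·45.3125 + 0.4000·97.9625] = 65.7153
Node 0 (S = 135): V_0 = 1/1.01·[0.6000·17.9455 + 0.4000·65.7153] = 36.6866

€36.69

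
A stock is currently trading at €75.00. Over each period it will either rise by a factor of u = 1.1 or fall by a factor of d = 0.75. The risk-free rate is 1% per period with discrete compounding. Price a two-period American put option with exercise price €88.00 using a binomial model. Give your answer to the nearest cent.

€13.00

Risk-neutral probability p = (1 + 0.01 − 0.75)/(1.1 − 0.75) = 0.2600/0.3500 = 0.7429
Terminal stock prices: S_uu = 90.75, S_ud = 61.88, S_dd = 42.19
Terminal payoffs (K − S): max(-2.75, 0) = 0, max(26.12, 0) = 26.12, max(45.81, 0) = 45.81
Node u (S = 82.5): continuation = 1/1.01·[0.7429·0.0000 + 0.2571·26.1250] = 6.6513; exercise value = 5.5000 ≤ continuation, so V_u = 6.6513
Node d (S = 56.25): continuation = 1/1.01·[0.7429·26.1250 + 0.2571·45.8125] = 30.8787; exercise value = 31.7500 > continuation, so V_d = 31.7500 (exercise)
Node 0 (S = 75): continuation = 1/1.01·[0.7429·6.6513 + 0.2571·31.7500] = 12.9755; exercise value = 13.0000 > continuation, so V_0 = 13.0000 (exercise)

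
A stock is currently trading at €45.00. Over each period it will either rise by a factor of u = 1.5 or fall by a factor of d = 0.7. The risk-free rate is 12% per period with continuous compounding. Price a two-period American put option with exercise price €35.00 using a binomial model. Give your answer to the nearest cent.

€2.21

Risk-neutral probability p = (e^0.12 − 0.7)/(1.5 − 0.7) = 0.4275/0.8000 = 0.5344
Terminal stock prices: S_uu = 101.2, S_ud = 47.25, S_dd = 22.05
Terminal payoffs (K − S): max(-66.25, 0) = 0, max(-12.25, 0) = 0, max(12.95, 0) = 12.95
Node u (S = 67.5): continuation = e^(−0.12)·[0.5344·0.0000 + 0.4656·0.0000] = 0.0000; exercise value = 0.0000 ≤ continuation, so V_u = 0.0000
Node d (S = 31.5): continuation = e^(−0.12)·[0.5344·0.0000 + 0.4656·12.9500] = 5.3480; exercise value = 3.5000 ≤ continuation, so V_d = 5.3480
Node 0 (S = 45): continuation = e^(−0.12)·[0.5344·0.0000 + 0.4656·5.3480] = 2.2086; exercise value = 0.0000 ≤ continuation, so V_0 = 2.2086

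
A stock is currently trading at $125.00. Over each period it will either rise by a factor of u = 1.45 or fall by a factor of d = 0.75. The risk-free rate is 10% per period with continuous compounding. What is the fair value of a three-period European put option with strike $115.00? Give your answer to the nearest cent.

$9.08

Risk-neutral probability p = (e^0.1 − 0.75)/(1.45 − 0.75) = 0.3552/0.7000 = 0.5074
Terminal stock prices: S_uuu = 381.1, S_uud = 197.1, S_udd = 102, S_ddd = 52.73
Terminal payoffs (K − S): max(-266.1, 0) = 0, max(-82.11, 0) = 0, max(13.05, 0) = 13.05, max(62.27, 0) = 62.27
Node uu (S = 262.8): V_uu = e^(−0.1)·[0.5074·0.0000 + 0.4926·0.0000] = 0.0000
Node ud (S = 135.9): V_ud = e^(−0.1)·[0.5074·0.0000 + 0.4926·13.0469] = 5.8154
Node dd (S = 70.31): V_dd = e^(−0.1)·[0.5074·13.0469 + 0.4926·62.2656] = 33.7438
Node u (S = 181.2): V_u = e^(−0.1)·[0.5074·0.0000 + 0.4926·5.8154] = 2.5921
Node d (S = 93.75): V_d = e^(−0.1)·[0.5074·5.8154 + 0.4926·33.7438] = 17.7107
Node 0 (S = 125): V_0 = e^(−0.1)·[0.5074·2.5921 + 0.4926·17.7107] = 9.0843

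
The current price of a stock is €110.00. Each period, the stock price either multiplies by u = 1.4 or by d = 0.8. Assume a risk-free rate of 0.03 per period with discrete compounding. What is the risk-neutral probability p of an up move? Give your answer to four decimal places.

p = 0.3833

Risk-neutral probability p = (1 + 0.03 − 0.8)/(1.4 − 0.8) = 0.2300/0.6000 = 0.3833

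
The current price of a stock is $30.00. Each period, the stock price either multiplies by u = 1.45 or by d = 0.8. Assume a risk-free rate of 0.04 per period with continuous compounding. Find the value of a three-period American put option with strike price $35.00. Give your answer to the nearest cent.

Risk-neutral probability p = (e^0.04 − 0.8)/(1.45 − 0.8) = 0.2408/0.6500 = 0.3705
Terminal stock prices: S_uuu = 91.46, S_uud = 50.46, S_udd = 27.84, S_ddd = 15.36
Terminal payoffs (K − S): max(-56.46, 0) = 0, max(-15.46, 0) = 0, max(7.16, 0) = 7.16, max(19.64, 0) = 19.64
Node uu (S = 63.08): continuation = e^(−0.04)·[0.3705·0.0000 + 0.6295·0.0000] = 0.0000; exercise value = 0.0000 ≤ continuation, so V_uu = 0.0000
Node ud (S = 34.8): continuation = e^(−0.04)·[0.3705·0.0000 + 0.6295·7.1600] = 4.3306; exercise value = 0.2000 ≤ continuation, so V_ud = 4.3306
Node dd (S = 19.2): continuation = e^(−0.04)·[0.3705·7.1600 + 0.6295·19.6400] = 14.4276; exercise value = 15.8000 > continuation, so V_dd = 15.8000 (exercise)
Node u (S = 43.5): continuation = e^(−0.04)·[0.3705·0.0000 + 0.6295·4.3306] = 2.6193; exercise value = 0.0000 ≤ continuation, so V_u = 2.6193
Node d (S = 24): continuation = e^(−0.04)·[0.3705·4.3306 + 0.6295·15.8000] = 11.0979; exercise value = 11.0000 ≤ continuation, so V_d = 11.0979
Node 0 (S = 30): continuation = e^(−0.04)·[0.3705·2.6193 + 0.6295·11.0979] = 7.6448; exercise value = 5.0000 ≤ continuation, so V_0 = 7.6448

$7.64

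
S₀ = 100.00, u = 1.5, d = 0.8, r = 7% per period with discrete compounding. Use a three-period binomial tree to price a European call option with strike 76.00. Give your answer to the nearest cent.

Risk-neutral probability p = (1 + 0.07 − 0.8)/(1.5 − 0.8) = 0.2700/0.7000 = 0.3857
Terminal stock prices: S_uuu = 337.5, S_uud = 180, S_udd = 96, S_ddd = 51.2
Terminal payoffs (S − K): max(261.5, 0) = 261.5, max(104, 0) = 104, max(20, 0) = 20, max(-24.8, 0) = 0
Node uu (S = 225): V_uu = 1/1.07·[0.3857·261.5000 + 0.6143·104.0000] = 153.9720
Node ud (S = 120): V_ud = 1/1.07·[0.3857·104.0000 + 0.6143·20.0000] = 48.9720
Node dd (S = 64): V_dd = 1/1.07·[0.3857·20.0000 + 0.6143·0.0000] = 7.2096
Node u (S = 150): V_u = 1/1.07·[0.3857·153.9720 + 0.6143·48.9720] = 83.6187
Node d (S = 80): V_d = 1/1.07·[0.3857·48.9720 + 0.6143·7.2096] = 21.7925
Node 0 (S = 100): V_0 = 1/1.07·[0.3857·83.6187 + 0.6143·21.7925] = 42.6539

42.65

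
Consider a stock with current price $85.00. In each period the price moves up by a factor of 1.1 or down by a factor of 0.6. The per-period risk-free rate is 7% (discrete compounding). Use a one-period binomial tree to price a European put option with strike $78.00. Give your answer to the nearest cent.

$1.51

Risk-neutral probability p = (1 + 0.07 − 0.6)/(1.1 − 0.6) = 0.4700/0.5000 = 0.9400
Terminal stock prices: S_u = 93.5, S_d = 51
Terminal payoffs (K − S): max(-15.5, 0) = 0, max(27, 0) = 27
Node 0 (S = 85): V_0 = 1/1.07·[0.9400·0.0000 + 0.0600·27.0000] = 1.5140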